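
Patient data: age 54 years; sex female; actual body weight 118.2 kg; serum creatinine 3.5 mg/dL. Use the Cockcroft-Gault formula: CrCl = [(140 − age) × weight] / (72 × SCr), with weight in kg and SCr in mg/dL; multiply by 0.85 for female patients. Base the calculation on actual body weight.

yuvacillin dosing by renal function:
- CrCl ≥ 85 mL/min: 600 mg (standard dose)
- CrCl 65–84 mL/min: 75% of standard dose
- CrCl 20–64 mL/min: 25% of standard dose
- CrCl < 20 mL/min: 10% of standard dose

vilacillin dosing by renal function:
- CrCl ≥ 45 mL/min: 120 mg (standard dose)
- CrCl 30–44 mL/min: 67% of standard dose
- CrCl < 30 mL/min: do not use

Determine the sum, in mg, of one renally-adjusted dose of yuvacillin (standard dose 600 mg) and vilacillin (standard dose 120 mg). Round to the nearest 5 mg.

CrCl = (140 − 54) × 118.2 / (72 × 3.5) × 0.85 = 10165.2 / 252.00 × 0.85 ≈ 34.3 mL/min
CrCl ≈ 34 mL/min.
yuvacillin: 20–64 mL/min → 25% of 600 mg = 150 mg.
vilacillin: 30–44 mL/min → 67% of 120 mg = 80.4 mg.
Total = 150 + 80.4 = 230.4 mg.

230 mg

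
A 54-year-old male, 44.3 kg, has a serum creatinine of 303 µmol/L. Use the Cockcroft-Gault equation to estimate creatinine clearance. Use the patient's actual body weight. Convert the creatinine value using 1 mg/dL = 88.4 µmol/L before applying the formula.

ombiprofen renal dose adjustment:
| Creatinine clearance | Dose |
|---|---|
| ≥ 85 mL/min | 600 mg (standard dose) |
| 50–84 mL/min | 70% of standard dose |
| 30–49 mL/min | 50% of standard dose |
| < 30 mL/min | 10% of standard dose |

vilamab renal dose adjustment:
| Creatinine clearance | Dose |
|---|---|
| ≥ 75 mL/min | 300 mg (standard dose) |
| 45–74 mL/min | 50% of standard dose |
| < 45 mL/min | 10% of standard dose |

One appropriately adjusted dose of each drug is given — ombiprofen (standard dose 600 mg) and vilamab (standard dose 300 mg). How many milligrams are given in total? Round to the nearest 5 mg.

SCr = 303 / 88.4 = 3.428 mg/dL
CrCl = (140 − 54) × 44.3 / (72 × 3.428) = 3809.8 / 246.82 ≈ 15.4 mL/min
CrCl ≈ 15 mL/min.
ombiprofen: < 30 mL/min → 10% of 600 mg = 60 mg.
vilamab: < 45 mL/min → 10% of 300 mg = 30 mg.
Total = 60 + 30 = 90 mg.

90 mg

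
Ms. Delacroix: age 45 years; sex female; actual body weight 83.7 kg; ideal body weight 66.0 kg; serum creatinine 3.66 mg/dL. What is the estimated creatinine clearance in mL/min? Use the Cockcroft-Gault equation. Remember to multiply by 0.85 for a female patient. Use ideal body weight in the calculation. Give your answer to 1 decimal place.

20.2 mL/min

CrCl = (140 − 45) × 66 / (72 × 3.66) × 0.85 = 6270.0 / 263.52 × 0.85 ≈ 20.2 mL/min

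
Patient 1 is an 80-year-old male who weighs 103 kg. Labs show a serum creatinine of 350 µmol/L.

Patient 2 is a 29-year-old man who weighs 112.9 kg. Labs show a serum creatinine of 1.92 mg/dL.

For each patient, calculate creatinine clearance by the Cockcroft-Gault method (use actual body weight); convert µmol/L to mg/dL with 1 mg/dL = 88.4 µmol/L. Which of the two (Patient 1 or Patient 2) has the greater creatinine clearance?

Patient 2

Patient 1: SCr = 350 / 88.4 = 3.959 mg/dL
Patient 1: CrCl = (140 − 80) × 103 / (72 × 3.959) = 6180.0 / 285.05 ≈ 21.7 mL/min
Patient 2: CrCl = (140 − 29) × 112.9 / (72 × 1.92) = 12531.9 / 138.24 ≈ 90.7 mL/min
21.7 vs 90.7 mL/min → Patient 2 is higher.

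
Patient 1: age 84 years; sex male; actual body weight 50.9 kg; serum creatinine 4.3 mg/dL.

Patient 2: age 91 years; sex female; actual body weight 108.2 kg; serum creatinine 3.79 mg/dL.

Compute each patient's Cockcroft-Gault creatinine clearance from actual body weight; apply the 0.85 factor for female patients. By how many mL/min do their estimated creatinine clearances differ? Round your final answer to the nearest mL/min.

7 mL/min

Patient 1: CrCl = (140 − 84) × 50.9 / (72 × 4.3) = 2850.4 / 309.60 ≈ 9.2 mL/min
Patient 2: CrCl = (140 − 91) × 108.2 / (72 × 3.79) × 0.85 = 5301.8 / 272.88 × 0.85 ≈ 16.5 mL/min
|9.2 − 16.5| = 7.3 mL/min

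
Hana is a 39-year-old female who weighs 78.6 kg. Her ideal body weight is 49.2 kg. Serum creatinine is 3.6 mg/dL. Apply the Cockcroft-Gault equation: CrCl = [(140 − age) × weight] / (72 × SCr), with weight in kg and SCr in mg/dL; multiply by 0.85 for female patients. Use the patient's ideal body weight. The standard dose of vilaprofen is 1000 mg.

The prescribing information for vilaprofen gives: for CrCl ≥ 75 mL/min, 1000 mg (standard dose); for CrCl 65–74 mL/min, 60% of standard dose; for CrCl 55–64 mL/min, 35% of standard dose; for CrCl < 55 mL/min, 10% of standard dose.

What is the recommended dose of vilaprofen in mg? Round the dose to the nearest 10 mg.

100 mg

CrCl = (140 − 39) × 49.2 / (72 × 3.6) × 0.85 = 4969.2 / 259.20 × 0.85 ≈ 16.3 mL/min
CrCl ≈ 16 mL/min → bracket < 55 mL/min.
10% of 1000 mg = 100 mg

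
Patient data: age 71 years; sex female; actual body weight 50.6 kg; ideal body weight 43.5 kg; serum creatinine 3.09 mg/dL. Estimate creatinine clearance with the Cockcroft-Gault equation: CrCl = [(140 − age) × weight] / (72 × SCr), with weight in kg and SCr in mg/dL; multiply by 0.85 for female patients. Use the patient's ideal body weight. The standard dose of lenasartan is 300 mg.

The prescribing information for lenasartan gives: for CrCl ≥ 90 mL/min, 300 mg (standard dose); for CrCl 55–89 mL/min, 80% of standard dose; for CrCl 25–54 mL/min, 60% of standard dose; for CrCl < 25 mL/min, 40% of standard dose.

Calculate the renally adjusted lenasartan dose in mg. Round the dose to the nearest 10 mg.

CrCl = (140 − 71) × 43.5 / (72 × 3.09) × 0.85 = 3001.5 / 222.48 × 0.85 ≈ 11.5 mL/min
CrCl ≈ 11 mL/min → bracket < 25 mL/min.
40% of 300 mg = 120 mg

120 mg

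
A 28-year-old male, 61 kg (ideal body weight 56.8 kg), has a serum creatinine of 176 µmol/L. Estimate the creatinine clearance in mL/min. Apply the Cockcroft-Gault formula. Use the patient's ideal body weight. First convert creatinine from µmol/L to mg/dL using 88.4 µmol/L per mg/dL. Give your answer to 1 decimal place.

44.4 mL/min

SCr = 176 / 88.4 = 1.991 mg/dL
CrCl = (140 − 28) × 56.8 / (72 × 1.991) = 6361.6 / 143.35 ≈ 44.4 mL/min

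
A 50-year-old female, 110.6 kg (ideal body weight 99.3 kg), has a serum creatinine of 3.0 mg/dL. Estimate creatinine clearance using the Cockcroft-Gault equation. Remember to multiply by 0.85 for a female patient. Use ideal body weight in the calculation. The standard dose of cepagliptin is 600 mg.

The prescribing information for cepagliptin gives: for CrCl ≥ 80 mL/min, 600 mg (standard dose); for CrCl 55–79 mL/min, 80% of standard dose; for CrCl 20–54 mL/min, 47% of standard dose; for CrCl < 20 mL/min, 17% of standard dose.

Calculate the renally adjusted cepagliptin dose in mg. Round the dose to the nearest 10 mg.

280 mg

CrCl = (140 − 50) × 99.3 / (72 × 3) × 0.85 = 8937.0 / 216.00 × 0.85 ≈ 35.2 mL/min
CrCl ≈ 35 mL/min → bracket 20–54 mL/min.
47% of 600 mg = 282 mg → 280 mg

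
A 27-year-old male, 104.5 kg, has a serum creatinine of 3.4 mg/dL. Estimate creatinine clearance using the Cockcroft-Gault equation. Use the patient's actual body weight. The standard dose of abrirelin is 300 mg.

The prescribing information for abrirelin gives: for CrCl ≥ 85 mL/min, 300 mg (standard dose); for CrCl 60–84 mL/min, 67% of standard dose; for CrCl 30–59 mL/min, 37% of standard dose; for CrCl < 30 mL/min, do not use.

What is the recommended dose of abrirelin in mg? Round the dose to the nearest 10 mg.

110 mg

CrCl = (140 − 27) × 104.5 / (72 × 3.4) = 11808.5 / 244.80 ≈ 48.2 mL/min
CrCl ≈ 48 mL/min → bracket 30–59 mL/min.
37% of 300 mg = 111 mg → 110 mg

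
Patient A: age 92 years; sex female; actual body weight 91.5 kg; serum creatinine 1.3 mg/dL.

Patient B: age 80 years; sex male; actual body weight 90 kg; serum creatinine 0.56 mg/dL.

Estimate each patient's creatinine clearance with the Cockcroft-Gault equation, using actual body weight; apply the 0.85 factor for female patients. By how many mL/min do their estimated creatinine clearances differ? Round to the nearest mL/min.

94 mL/min

Patient A: CrCl = (140 − 92) × 91.5 / (72 × 1.3) × 0.85 = 4392.0 / 93.60 × 0.85 ≈ 39.9 mL/min
Patient B: CrCl = (140 − 80) × 90 / (72 × 0.56) = 5400.0 / 40.32 ≈ 133.9 mL/min
|39.9 − 133.9| = 94.0 mL/min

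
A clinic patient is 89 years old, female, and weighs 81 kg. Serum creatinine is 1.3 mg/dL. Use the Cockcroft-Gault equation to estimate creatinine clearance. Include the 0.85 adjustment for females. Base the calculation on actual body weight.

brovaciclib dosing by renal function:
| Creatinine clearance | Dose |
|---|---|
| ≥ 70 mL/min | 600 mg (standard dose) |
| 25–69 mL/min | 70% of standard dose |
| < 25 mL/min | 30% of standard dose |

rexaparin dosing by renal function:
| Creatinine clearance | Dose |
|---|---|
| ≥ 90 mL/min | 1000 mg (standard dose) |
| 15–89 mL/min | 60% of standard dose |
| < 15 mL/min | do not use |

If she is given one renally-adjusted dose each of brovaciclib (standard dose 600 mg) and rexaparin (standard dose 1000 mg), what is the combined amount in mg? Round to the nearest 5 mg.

1020 mg

CrCl = (140 − 89) × 81 / (72 × 1.3) × 0.85 = 4131.0 / 93.60 × 0.85 ≈ 37.5 mL/min
CrCl ≈ 38 mL/min.
brovaciclib: 25–69 mL/min → 70% of 600 mg = 420 mg.
rexaparin: 15–89 mL/min → 60% of 1000 mg = 600 mg.
Total = 420 + 600 = 1020 mg.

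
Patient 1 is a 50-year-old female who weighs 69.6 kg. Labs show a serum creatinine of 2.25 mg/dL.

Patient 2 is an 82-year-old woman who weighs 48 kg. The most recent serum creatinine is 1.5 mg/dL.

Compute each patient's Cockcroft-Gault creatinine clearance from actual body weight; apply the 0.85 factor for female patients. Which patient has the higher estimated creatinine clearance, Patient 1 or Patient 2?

Patient 1

Patient 1: CrCl = (140 − 50) × 69.6 / (72 × 2.25) × 0.85 = 6264.0 / 162.00 × 0.85 ≈ 32.9 mL/min
Patient 2: CrCl = (140 − 82) × 48 / (72 × 1.5) × 0.85 = 2784.0 / 108.00 × 0.85 ≈ 21.9 mL/min
32.9 vs 21.9 mL/min → Patient 1 is higher.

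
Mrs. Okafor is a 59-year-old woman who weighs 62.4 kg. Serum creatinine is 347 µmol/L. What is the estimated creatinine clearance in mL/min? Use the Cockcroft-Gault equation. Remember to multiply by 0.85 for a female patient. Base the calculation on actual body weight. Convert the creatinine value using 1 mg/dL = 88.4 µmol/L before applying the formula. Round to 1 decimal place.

15.2 mL/min

SCr = 347 / 88.4 = 3.925 mg/dL
CrCl = (140 − 59) × 62.4 / (72 × 3.925) × 0.85 = 5054.4 / 282.60 × 0.85 ≈ 15.2 mL/min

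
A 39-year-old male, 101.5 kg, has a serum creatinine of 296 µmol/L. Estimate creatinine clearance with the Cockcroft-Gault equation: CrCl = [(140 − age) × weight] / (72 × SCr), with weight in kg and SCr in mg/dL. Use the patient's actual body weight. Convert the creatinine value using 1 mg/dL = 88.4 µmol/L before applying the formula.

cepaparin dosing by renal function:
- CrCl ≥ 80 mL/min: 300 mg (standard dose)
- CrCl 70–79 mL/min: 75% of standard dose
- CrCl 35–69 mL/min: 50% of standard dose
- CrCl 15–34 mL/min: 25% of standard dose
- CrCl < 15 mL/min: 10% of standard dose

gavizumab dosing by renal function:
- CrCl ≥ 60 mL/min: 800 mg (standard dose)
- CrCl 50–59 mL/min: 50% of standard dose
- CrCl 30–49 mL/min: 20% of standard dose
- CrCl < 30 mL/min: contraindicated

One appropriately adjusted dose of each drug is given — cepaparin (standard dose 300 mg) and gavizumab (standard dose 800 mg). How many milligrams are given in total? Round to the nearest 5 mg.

SCr = 296 / 88.4 = 3.348 mg/dL
CrCl = (140 − 39) × 101.5 / (72 × 3.348) = 10251.5 / 241.06 ≈ 42.5 mL/min
CrCl ≈ 43 mL/min.
cepaparin: 35–69 mL/min → 50% of 300 mg = 150 mg.
gavizumab: 30–49 mL/min → 20% of 800 mg = 160 mg.
Total = 150 + 160 = 310 mg.

310 mg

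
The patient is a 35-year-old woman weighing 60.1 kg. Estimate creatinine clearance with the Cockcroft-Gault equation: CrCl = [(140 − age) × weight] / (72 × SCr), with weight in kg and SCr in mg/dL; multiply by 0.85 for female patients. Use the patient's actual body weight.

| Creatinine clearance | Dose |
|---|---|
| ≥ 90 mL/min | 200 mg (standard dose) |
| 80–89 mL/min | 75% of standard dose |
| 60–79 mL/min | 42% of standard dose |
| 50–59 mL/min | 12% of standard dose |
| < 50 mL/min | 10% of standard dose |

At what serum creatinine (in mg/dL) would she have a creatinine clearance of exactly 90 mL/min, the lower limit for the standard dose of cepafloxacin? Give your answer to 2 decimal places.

0.83 mg/dL

Standard dose requires CrCl ≥ 90 mL/min.
Set (140 − 35) × 60.1 × 0.85 / (72 × SCr) = 90
SCr = (140 − 35) × 60.1 × 0.85 / (72 × 90) = 0.828 mg/dL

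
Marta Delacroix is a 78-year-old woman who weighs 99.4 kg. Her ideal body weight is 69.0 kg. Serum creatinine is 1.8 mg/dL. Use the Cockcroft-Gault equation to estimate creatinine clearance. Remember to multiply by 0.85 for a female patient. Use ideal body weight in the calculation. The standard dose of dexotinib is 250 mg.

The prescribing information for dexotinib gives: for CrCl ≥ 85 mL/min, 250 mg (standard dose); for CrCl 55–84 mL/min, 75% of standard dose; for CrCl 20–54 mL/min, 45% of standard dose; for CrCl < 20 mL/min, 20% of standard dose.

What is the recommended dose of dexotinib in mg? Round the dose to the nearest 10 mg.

CrCl = (140 − 78) × 69 / (72 × 1.8) × 0.85 = 4278.0 / 129.60 × 0.85 ≈ 28.1 mL/min
CrCl ≈ 28 mL/min → bracket 20–54 mL/min.
45% of 250 mg = 112.5 mg → 110 mg

110 mg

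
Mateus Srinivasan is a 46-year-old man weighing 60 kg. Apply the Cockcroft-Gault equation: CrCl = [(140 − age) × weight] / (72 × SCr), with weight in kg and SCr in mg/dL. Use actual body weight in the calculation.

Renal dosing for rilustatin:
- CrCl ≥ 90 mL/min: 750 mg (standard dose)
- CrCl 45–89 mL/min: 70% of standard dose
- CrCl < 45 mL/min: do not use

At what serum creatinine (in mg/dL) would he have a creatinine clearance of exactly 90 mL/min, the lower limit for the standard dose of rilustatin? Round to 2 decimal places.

0.87 mg/dL

Standard dose requires CrCl ≥ 90 mL/min.
Set (140 − 46) × 60 / (72 × SCr) = 90
SCr = (140 − 46) × 60 / (72 × 90) = 0.870 mg/dL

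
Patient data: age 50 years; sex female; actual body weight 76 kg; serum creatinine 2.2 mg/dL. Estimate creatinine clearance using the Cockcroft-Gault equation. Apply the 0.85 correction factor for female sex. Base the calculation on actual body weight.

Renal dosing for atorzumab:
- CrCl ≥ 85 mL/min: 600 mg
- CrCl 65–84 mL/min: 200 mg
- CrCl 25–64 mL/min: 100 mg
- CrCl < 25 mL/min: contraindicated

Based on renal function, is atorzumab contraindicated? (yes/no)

CrCl = (140 − 50) × 76 / (72 × 2.2) × 0.85 = 6840.0 / 158.40 × 0.85 ≈ 36.7 mL/min
CrCl ≈ 37 mL/min, which is ≥ 25 mL/min.

no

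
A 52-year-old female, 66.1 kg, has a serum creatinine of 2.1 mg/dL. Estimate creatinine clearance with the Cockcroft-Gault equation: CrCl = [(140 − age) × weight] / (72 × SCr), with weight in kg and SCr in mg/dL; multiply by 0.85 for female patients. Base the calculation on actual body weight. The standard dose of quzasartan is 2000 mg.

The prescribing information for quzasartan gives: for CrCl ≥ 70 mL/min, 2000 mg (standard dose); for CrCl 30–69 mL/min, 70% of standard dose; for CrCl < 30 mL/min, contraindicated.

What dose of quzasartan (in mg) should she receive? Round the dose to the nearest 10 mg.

CrCl = (140 − 52) × 66.1 / (72 × 2.1) × 0.85 = 5816.8 / 151.20 × 0.85 ≈ 32.7 mL/min
CrCl ≈ 33 mL/min → bracket 30–69 mL/min.
70% of 2000 mg = 1400 mg

1400 mg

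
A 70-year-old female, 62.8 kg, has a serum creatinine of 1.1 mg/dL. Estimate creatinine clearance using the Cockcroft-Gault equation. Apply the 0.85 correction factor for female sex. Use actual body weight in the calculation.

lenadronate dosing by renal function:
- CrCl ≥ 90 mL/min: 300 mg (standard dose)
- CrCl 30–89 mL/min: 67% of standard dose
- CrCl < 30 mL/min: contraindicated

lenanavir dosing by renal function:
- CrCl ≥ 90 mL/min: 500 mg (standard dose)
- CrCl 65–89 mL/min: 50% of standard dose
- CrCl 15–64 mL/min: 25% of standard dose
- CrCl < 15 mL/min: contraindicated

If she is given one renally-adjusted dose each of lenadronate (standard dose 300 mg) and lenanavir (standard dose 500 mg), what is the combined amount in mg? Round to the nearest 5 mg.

CrCl = (140 − 70) × 62.8 / (72 × 1.1) × 0.85 = 4396.0 / 79.20 × 0.85 ≈ 47.2 mL/min
CrCl ≈ 47 mL/min.
lenadronate: 30–89 mL/min → 67% of 300 mg = 201 mg.
lenanavir: 15–64 mL/min → 25% of 500 mg = 125 mg.
Total = 201 + 125 = 326 mg.

325 mg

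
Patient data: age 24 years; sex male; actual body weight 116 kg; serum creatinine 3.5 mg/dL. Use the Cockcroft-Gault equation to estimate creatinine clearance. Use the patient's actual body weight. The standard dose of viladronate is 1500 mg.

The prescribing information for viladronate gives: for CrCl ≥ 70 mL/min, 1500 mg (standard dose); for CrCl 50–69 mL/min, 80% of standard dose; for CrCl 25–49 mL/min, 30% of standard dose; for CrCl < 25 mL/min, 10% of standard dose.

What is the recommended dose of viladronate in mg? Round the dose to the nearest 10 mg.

1200 mg

CrCl = (140 − 24) × 116 / (72 × 3.5) = 13456.0 / 252.00 ≈ 53.4 mL/min
CrCl ≈ 53 mL/min → bracket 50–69 mL/min.
80% of 1500 mg = 1200 mg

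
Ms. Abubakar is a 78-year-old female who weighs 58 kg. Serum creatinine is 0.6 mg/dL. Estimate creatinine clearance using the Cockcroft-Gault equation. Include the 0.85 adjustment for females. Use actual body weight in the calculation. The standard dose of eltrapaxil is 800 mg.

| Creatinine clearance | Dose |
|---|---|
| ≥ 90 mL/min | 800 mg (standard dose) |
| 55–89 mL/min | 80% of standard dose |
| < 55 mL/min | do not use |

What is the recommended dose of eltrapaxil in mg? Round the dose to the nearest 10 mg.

CrCl = (140 − 78) × 58 / (72 × 0.6) × 0.85 = 3596.0 / 43.20 × 0.85 ≈ 70.8 mL/min
CrCl ≈ 71 mL/min → bracket 55–89 mL/min.
80% of 800 mg = 640 mg

640 mg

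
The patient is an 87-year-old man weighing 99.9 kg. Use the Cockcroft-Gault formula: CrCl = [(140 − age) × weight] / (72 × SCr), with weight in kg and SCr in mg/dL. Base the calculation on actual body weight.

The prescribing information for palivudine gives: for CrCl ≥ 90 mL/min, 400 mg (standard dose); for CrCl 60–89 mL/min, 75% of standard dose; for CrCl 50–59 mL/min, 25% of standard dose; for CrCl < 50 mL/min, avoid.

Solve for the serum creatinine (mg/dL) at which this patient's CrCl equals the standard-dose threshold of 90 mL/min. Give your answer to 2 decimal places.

0.82 mg/dL

Standard dose requires CrCl ≥ 90 mL/min.
Set (140 − 87) × 99.9 / (72 × SCr) = 90
SCr = (140 − 87) × 99.9 / (72 × 90) = 0.817 mg/dL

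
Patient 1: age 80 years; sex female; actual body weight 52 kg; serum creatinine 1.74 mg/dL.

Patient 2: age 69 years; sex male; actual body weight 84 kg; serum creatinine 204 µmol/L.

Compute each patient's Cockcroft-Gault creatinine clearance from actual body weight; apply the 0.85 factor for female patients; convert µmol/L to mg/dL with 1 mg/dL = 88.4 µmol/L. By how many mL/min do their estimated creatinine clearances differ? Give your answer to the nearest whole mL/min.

Patient 1: CrCl = (140 − 80) × 52 / (72 × 1.74) × 0.85 = 3120.0 / 125.28 × 0.85 ≈ 21.2 mL/min
Patient 2: SCr = 204 / 88.4 = 2.308 mg/dL
Patient 2: CrCl = (140 − 69) × 84 / (72 × 2.308) = 5964.0 / 166.18 ≈ 35.9 mL/min
|21.2 − 35.9| = 14.7 mL/min

15 mL/min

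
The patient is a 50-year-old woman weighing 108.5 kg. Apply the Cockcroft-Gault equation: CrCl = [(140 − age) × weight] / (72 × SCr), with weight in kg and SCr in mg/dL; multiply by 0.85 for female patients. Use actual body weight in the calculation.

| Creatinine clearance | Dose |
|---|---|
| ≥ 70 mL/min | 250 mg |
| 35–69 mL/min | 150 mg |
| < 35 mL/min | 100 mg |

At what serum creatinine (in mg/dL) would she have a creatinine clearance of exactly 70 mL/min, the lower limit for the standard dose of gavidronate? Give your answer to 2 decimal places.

1.65 mg/dL

Standard dose requires CrCl ≥ 70 mL/min.
Set (140 − 50) × 108.5 × 0.85 / (72 × SCr) = 70
SCr = (140 − 50) × 108.5 × 0.85 / (72 × 70) = 1.647 mg/dL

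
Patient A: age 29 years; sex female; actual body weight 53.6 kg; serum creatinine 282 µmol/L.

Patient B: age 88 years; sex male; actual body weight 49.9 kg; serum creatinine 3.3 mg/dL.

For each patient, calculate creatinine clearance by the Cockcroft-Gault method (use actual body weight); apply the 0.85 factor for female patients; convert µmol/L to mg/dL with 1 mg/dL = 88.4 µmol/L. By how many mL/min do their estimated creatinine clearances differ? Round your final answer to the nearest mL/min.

11 mL/min

Patient A: SCr = 282 / 88.4 = 3.19 mg/dL
Patient A: CrCl = (140 − 29) × 53.6 / (72 × 3.19) × 0.85 = 5949.6 / 229.68 × 0.85 ≈ 22.0 mL/min
Patient B: CrCl = (140 − 88) × 49.9 / (72 × 3.3) = 2594.8 / 237.60 ≈ 10.9 mL/min
|22.0 − 10.9| = 11.1 mL/min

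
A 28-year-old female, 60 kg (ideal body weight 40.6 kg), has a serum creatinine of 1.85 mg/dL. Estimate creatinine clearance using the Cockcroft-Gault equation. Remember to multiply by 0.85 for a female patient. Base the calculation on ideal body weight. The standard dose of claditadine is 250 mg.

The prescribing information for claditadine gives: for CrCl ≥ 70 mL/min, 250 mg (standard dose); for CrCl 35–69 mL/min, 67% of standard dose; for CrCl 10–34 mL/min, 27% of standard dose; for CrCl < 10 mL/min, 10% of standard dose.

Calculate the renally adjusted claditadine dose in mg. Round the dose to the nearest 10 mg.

70 mg

CrCl = (140 − 28) × 40.6 / (72 × 1.85) × 0.85 = 4547.2 / 133.20 × 0.85 ≈ 29.0 mL/min
CrCl ≈ 29 mL/min → bracket 10–34 mL/min.
27% of 250 mg = 67.5 mg → 70 mg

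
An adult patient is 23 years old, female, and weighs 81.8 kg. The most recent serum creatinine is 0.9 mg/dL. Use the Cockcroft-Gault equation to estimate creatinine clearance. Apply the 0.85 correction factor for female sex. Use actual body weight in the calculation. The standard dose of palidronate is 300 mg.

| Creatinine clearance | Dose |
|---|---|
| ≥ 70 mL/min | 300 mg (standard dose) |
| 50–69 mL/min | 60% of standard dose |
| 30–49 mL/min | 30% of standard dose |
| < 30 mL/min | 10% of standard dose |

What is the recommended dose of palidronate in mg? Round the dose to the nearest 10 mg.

300 mg

CrCl = (140 − 23) × 81.8 / (72 × 0.9) × 0.85 = 9570.6 / 64.80 × 0.85 ≈ 125.5 mL/min
CrCl ≈ 126 mL/min → bracket ≥ 70 mL/min.
100% of 300 mg = 300 mg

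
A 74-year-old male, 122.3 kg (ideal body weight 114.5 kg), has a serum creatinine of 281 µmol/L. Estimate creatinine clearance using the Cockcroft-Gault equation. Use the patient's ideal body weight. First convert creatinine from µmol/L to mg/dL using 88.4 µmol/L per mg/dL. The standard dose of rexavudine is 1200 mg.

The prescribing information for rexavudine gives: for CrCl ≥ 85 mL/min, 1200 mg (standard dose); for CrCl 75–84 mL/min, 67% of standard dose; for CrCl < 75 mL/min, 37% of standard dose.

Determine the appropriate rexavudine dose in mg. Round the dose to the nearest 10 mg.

SCr = 281 / 88.4 = 3.179 mg/dL
CrCl = (140 − 74) × 114.5 / (72 × 3.179) = 7557.0 / 228.89 ≈ 33.0 mL/min
CrCl ≈ 33 mL/min → bracket < 75 mL/min.
37% of 1200 mg = 444 mg → 440 mg

440 mg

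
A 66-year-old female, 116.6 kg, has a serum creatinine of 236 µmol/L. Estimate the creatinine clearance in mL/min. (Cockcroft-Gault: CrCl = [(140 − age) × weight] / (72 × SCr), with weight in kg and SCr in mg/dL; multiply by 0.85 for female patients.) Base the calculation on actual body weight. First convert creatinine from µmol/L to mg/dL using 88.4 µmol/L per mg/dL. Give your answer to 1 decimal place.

38.2 mL/min

SCr = 236 / 88.4 = 2.67 mg/dL
CrCl = (140 − 66) × 116.6 / (72 × 2.67) × 0.85 = 8628.4 / 192.24 × 0.85 ≈ 38.2 mL/min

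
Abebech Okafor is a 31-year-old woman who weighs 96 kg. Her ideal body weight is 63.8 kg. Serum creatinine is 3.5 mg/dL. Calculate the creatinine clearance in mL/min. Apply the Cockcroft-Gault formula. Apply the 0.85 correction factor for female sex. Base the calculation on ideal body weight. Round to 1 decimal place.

CrCl = (140 − 31) × 63.8 / (72 × 3.5) × 0.85 = 6954.2 / 252.00 × 0.85 ≈ 23.5 mL/min

23.5 mL/min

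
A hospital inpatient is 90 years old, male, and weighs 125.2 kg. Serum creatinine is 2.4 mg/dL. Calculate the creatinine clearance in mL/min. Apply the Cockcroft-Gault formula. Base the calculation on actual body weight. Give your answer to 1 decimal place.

CrCl = (140 − 90) × 125.2 / (72 × 2.4) = 6260.0 / 172.80 ≈ 36.2 mL/min

36.2 mL/min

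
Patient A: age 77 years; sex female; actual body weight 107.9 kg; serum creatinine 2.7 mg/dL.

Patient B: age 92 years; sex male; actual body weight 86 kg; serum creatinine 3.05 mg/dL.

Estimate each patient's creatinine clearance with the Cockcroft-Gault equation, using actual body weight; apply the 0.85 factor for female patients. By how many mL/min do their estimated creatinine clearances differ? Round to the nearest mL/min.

11 mL/min

Patient A: CrCl = (140 − 77) × 107.9 / (72 × 2.7) × 0.85 = 6797.7 / 194.40 × 0.85 ≈ 29.7 mL/min
Patient B: CrCl = (140 − 92) × 86 / (72 × 3.05) = 4128.0 / 219.60 ≈ 18.8 mL/min
|29.7 − 18.8| = 10.9 mL/min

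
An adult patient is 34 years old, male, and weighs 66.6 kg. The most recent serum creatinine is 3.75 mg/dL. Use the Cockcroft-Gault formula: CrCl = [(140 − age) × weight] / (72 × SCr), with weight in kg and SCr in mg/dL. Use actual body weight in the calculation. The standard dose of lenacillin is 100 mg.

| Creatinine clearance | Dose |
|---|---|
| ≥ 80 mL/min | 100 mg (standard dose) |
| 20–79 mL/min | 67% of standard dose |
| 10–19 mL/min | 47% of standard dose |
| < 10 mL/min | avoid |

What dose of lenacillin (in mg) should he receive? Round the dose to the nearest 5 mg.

CrCl = (140 − 34) × 66.6 / (72 × 3.75) = 7059.6 / 270.00 ≈ 26.1 mL/min
CrCl ≈ 26 mL/min → bracket 20–79 mL/min.
67% of 100 mg = 67 mg → 65 mg

65 mg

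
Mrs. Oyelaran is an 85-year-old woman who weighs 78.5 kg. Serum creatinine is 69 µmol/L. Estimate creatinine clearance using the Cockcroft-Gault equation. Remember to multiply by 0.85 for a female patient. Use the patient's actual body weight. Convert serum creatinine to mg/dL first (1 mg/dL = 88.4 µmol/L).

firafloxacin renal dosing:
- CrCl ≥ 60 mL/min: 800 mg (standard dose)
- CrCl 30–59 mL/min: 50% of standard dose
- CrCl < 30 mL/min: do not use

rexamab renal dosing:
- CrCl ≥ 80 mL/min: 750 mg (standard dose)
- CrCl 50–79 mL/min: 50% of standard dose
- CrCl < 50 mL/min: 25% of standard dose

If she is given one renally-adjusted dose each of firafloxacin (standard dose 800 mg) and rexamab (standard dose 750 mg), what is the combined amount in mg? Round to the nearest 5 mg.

1175 mg

SCr = 69 / 88.4 = 0.781 mg/dL
CrCl = (140 − 85) × 78.5 / (72 × 0.781) × 0.85 = 4317.5 / 56.23 × 0.85 ≈ 65.3 mL/min
CrCl ≈ 65 mL/min.
firafloxacin: ≥ 60 mL/min → 100% of 800 mg = 800 mg.
rexamab: 50–79 mL/min → 50% of 750 mg = 375 mg.
Total = 800 + 375 = 1175 mg.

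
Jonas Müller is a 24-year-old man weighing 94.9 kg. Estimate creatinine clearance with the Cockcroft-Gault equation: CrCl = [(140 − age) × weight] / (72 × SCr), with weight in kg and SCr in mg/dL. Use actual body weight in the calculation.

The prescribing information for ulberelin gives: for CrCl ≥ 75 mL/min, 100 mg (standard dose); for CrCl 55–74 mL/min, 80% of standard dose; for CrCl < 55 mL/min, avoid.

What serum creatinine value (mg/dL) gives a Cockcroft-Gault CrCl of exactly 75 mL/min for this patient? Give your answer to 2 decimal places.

2.04 mg/dL

Standard dose requires CrCl ≥ 75 mL/min.
Set (140 − 24) × 94.9 / (72 × SCr) = 75
SCr = (140 − 24) × 94.9 / (72 × 75) = 2.039 mg/dL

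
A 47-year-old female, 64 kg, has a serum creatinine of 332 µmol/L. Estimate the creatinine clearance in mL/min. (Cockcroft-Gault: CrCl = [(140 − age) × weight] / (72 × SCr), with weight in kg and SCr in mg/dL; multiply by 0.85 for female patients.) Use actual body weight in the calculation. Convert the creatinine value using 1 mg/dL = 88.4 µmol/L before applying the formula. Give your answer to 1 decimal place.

SCr = 332 / 88.4 = 3.756 mg/dL
CrCl = (140 − 47) × 64 / (72 × 3.756) × 0.85 = 5952.0 / 270.43 × 0.85 ≈ 18.7 mL/min

18.7 mL/min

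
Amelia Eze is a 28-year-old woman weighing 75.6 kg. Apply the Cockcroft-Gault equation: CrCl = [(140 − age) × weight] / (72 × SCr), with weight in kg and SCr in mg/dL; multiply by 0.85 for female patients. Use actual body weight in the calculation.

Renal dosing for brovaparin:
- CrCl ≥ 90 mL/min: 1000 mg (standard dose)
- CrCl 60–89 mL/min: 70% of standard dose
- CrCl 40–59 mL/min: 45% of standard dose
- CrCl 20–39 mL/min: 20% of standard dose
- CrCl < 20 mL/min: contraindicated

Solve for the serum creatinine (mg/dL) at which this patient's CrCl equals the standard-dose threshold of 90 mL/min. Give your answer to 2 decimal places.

Standard dose requires CrCl ≥ 90 mL/min.
Set (140 − 28) × 75.6 × 0.85 / (72 × SCr) = 90
SCr = (140 − 28) × 75.6 × 0.85 / (72 × 90) = 1.111 mg/dL

1.11 mg/dL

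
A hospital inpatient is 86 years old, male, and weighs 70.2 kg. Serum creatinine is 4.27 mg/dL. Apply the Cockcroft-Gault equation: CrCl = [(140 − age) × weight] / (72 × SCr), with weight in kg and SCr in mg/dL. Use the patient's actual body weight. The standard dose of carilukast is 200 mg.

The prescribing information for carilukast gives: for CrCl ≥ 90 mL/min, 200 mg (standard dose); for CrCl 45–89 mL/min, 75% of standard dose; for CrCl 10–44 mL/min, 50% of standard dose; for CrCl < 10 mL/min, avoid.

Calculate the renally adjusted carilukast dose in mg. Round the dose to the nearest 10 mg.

CrCl = (140 − 86) × 70.2 / (72 × 4.27) = 3790.8 / 307.44 ≈ 12.3 mL/min
CrCl ≈ 12 mL/min → bracket 10–44 mL/min.
50% of 200 mg = 100 mg

100 mg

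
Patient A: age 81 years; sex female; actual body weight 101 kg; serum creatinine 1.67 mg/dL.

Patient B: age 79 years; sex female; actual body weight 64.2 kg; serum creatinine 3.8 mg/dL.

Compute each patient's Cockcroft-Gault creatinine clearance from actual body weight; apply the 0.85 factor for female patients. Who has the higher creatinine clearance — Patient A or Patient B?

Patient A: CrCl = (140 − 81) × 101 / (72 × 1.67) × 0.85 = 5959.0 / 120.24 × 0.85 ≈ 42.1 mL/min
Patient B: CrCl = (140 − 79) × 64.2 / (72 × 3.8) × 0.85 = 3916.2 / 273.60 × 0.85 ≈ 12.2 mL/min
42.1 vs 12.2 mL/min → Patient A is higher.

Patient A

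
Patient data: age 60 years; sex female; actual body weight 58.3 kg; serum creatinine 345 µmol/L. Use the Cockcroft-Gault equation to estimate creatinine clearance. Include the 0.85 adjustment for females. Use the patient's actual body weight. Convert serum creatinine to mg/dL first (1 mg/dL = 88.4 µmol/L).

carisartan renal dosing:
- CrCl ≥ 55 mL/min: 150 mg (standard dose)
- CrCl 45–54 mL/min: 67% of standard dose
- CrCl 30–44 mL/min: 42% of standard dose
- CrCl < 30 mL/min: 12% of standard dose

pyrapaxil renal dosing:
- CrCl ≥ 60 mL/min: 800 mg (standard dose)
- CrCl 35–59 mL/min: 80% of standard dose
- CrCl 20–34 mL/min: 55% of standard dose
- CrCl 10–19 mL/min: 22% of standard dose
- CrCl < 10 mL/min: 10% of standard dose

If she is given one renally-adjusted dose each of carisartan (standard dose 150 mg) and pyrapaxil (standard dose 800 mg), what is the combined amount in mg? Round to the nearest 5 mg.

SCr = 345 / 88.4 = 3.903 mg/dL
CrCl = (140 − 60) × 58.3 / (72 × 3.903) × 0.85 = 4664.0 / 281.02 × 0.85 ≈ 14.1 mL/min
CrCl ≈ 14 mL/min.
carisartan: < 30 mL/min → 12% of 150 mg = 18 mg.
pyrapaxil: 10–19 mL/min → 22% of 800 mg = 176 mg.
Total = 18 + 176 = 194 mg.

195 mg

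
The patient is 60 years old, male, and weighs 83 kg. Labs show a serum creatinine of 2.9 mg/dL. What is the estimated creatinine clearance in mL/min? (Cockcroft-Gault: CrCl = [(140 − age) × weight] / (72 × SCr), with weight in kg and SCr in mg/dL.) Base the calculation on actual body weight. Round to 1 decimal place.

CrCl = (140 − 60) × 83 / (72 × 2.9) = 6640.0 / 208.80 ≈ 31.8 mL/min

31.8 mL/min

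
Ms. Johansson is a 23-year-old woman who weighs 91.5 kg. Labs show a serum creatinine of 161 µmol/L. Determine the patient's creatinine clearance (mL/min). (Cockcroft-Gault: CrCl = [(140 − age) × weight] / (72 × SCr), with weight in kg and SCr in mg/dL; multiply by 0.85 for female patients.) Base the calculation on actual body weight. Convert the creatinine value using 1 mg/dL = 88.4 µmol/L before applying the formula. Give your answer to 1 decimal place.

SCr = 161 / 88.4 = 1.821 mg/dL
CrCl = (140 − 23) × 91.5 / (72 × 1.821) × 0.85 = 10705.5 / 131.11 × 0.85 ≈ 69.4 mL/min

69.4 mL/min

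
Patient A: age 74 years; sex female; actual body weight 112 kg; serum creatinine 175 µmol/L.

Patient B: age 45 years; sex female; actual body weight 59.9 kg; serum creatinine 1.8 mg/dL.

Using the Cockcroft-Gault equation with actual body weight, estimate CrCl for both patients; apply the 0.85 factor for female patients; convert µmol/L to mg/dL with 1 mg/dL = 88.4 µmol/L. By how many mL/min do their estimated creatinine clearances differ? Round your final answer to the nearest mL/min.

7 mL/min

Patient A: SCr = 175 / 88.4 = 1.98 mg/dL
Patient A: CrCl = (140 − 74) × 112 / (72 × 1.98) × 0.85 = 7392.0 / 142.56 × 0.85 ≈ 44.1 mL/min
Patient B: CrCl = (140 − 45) × 59.9 / (72 × 1.8) × 0.85 = 5690.5 / 129.60 × 0.85 ≈ 37.3 mL/min
|44.1 − 37.3| = 6.8 mL/min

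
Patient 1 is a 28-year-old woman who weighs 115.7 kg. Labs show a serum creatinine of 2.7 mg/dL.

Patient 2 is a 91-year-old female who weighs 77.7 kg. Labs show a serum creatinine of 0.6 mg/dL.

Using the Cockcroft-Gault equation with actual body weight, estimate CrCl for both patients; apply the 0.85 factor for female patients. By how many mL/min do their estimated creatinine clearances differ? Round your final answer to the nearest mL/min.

18 mL/min

Patient 1: CrCl = (140 − 28) × 115.7 / (72 × 2.7) × 0.85 = 12958.4 / 194.40 × 0.85 ≈ 56.7 mL/min
Patient 2: CrCl = (140 − 91) × 77.7 / (72 × 0.6) × 0.85 = 3807.3 / 43.20 × 0.85 ≈ 74.9 mL/min
|56.7 − 74.9| = 18.2 mL/min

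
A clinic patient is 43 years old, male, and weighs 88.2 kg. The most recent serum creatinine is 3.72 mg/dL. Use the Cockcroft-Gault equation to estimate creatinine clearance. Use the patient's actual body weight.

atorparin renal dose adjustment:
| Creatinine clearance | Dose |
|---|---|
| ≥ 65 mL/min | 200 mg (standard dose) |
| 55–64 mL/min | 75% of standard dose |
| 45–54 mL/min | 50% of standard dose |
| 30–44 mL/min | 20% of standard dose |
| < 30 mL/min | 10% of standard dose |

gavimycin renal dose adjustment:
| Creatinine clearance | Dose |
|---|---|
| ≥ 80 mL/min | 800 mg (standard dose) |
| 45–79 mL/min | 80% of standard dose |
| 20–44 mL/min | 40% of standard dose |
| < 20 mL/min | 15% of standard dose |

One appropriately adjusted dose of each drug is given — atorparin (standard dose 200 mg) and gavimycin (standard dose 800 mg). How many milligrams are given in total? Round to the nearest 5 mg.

360 mg

CrCl = (140 − 43) × 88.2 / (72 × 3.72) = 8555.4 / 267.84 ≈ 31.9 mL/min
CrCl ≈ 32 mL/min.
atorparin: 30–44 mL/min → 20% of 200 mg = 40 mg.
gavimycin: 20–44 mL/min → 40% of 800 mg = 320 mg.
Total = 40 + 320 = 360 mg.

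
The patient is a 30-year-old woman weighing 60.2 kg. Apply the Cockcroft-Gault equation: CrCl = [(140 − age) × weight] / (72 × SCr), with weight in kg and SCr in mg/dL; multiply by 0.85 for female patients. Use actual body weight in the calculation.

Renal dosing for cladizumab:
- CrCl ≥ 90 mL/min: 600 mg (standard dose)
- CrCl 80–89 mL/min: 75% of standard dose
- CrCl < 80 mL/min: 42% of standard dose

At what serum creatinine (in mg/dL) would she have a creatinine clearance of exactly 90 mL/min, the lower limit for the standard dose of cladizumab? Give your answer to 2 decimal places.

Standard dose requires CrCl ≥ 90 mL/min.
Set (140 − 30) × 60.2 × 0.85 / (72 × SCr) = 90
SCr = (140 − 30) × 60.2 × 0.85 / (72 × 90) = 0.869 mg/dL

0.87 mg/dL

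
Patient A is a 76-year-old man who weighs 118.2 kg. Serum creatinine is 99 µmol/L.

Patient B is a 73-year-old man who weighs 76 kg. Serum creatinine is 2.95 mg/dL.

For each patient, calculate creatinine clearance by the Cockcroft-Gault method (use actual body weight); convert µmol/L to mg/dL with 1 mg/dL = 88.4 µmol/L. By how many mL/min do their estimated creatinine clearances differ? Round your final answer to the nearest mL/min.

Patient A: SCr = 99 / 88.4 = 1.12 mg/dL
Patient A: CrCl = (140 − 76) × 118.2 / (72 × 1.12) = 7564.8 / 80.64 ≈ 93.8 mL/min
Patient B: CrCl = (140 − 73) × 76 / (72 × 2.95) = 5092.0 / 212.40 ≈ 24.0 mL/min
|93.8 − 24.0| = 69.8 mL/min

70 mL/min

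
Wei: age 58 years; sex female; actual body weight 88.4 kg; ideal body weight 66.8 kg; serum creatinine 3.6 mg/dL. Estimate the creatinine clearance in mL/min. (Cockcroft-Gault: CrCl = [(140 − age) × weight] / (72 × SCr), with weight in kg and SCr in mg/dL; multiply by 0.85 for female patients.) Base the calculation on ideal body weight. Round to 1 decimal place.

18.0 mL/min

CrCl = (140 − 58) × 66.8 / (72 × 3.6) × 0.85 = 5477.6 / 259.20 × 0.85 ≈ 18.0 mL/min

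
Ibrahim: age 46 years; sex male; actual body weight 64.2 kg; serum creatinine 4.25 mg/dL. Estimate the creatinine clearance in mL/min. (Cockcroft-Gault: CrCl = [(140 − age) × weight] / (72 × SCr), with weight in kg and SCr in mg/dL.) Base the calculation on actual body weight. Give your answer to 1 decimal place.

19.7 mL/min

CrCl = (140 − 46) × 64.2 / (72 × 4.25) = 6034.8 / 306.00 ≈ 19.7 mL/min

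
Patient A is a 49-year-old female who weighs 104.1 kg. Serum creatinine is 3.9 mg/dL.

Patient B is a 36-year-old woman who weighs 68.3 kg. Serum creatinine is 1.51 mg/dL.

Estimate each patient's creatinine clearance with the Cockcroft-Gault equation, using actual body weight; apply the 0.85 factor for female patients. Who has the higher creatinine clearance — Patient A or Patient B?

Patient B

Patient A: CrCl = (140 − 49) × 104.1 / (72 × 3.9) × 0.85 = 9473.1 / 280.80 × 0.85 ≈ 28.7 mL/min
Patient B: CrCl = (140 − 36) × 68.3 / (72 × 1.51) × 0.85 = 7103.2 / 108.72 × 0.85 ≈ 55.5 mL/min
28.7 vs 55.5 mL/min → Patient B is higher.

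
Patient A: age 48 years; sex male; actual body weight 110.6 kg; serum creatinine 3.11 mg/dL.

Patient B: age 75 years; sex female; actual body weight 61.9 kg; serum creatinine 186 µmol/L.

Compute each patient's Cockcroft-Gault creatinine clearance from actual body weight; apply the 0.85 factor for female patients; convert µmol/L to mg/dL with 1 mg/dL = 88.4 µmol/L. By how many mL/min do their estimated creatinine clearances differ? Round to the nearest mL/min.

Patient A: CrCl = (140 − 48) × 110.6 / (72 × 3.11) = 10175.2 / 223.92 ≈ 45.4 mL/min
Patient B: SCr = 186 / 88.4 = 2.104 mg/dL
Patient B: CrCl = (140 − 75) × 61.9 / (72 × 2.104) × 0.85 = 4023.5 / 151.49 × 0.85 ≈ 22.6 mL/min
|45.4 − 22.6| = 22.8 mL/min

23 mL/min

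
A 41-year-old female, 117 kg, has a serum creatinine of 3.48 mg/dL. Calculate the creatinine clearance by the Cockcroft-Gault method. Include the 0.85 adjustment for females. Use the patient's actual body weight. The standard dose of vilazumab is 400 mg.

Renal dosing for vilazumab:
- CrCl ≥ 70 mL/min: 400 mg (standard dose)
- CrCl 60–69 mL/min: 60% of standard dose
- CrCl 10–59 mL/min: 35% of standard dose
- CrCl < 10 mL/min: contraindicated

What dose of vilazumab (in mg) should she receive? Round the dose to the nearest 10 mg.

CrCl = (140 − 41) × 117 / (72 × 3.48) × 0.85 = 11583.0 / 250.56 × 0.85 ≈ 39.3 mL/min
CrCl ≈ 39 mL/min → bracket 10–59 mL/min.
35% of 400 mg = 140 mg

140 mg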